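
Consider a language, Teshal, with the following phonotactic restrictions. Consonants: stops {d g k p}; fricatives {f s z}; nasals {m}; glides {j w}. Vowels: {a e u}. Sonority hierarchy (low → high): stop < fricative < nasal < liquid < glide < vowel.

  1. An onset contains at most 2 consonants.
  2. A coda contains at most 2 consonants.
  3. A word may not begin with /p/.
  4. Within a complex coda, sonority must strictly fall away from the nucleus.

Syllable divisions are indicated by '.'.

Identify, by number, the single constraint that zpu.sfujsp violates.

zpu.sfujsp: syllable 2 coda /jsp/ has 3 consonants (> 2).
This is a violation of constraint 2: "A coda contains at most 2 consonants."
The remaining constraints (1, 3, 4) are satisfied.

2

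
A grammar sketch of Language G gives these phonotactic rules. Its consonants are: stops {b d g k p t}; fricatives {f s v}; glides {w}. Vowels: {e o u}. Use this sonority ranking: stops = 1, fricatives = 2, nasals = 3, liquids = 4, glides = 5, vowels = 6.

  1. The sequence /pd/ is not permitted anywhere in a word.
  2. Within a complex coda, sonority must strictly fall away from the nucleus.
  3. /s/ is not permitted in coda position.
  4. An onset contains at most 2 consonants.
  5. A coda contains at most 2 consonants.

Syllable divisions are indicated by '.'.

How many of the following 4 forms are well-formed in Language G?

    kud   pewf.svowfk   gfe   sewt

3

kud — σ1 onset /k/, coda /d/ ok → well-formed
pewf.svowfk — violates constraint 5: syllable 2 coda /wfk/ has 3 consonants (> 2) → ill-formed
gfe — σ1 onset /gf/ (2C), coda /∅/ ok → well-formed
sewt — σ1 onset /s/, coda /wt/ (5→1 falls) ok → well-formed
Well-formed: kud, gfe, sewt → 3.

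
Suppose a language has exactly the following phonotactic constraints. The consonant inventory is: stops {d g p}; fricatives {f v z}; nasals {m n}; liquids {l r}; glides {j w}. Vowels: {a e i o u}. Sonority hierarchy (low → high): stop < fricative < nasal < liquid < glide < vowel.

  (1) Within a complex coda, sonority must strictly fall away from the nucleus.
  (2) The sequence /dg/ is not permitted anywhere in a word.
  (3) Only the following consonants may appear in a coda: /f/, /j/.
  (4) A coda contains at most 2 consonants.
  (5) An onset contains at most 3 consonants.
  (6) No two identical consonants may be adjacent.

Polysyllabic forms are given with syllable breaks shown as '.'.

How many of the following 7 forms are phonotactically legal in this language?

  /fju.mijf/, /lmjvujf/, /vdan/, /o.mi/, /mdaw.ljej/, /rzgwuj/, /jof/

3

/fju.mijf/ — σ1 onset /fj/ (2C), coda /∅/ ok; σ2 onset /m/, coda /jf/ (5→2 falls) ok → phonotactically legal
/lmjvujf/ — violates constraint 5: syllable 1 onset /lmjv/ has 4 consonants (> 3) → phonotactically illegal
/vdan/ — violates constraint 3: syllable 1 coda contains /n/, which is not a licensed coda consonant → phonotactically illegal
/o.mi/ — σ1 onset /∅/, coda /∅/ ok; σ2 onset /m/, coda /∅/ ok → phonotactically legal
/mdaw.ljej/ — violates constraint 3: syllable 1 coda contains /w/, which is not a licensed coda consonant → phonotactically illegal
/rzgwuj/ — violates constraint 5: syllable 1 onset /rzgw/ has 4 consonants (> 3) → phonotactically illegal
/jof/ — σ1 onset /j/, coda /f/ ok → phonotactically legal
Phonotactically legal: /fju.mijf/, /o.mi/, /jof/ → 3.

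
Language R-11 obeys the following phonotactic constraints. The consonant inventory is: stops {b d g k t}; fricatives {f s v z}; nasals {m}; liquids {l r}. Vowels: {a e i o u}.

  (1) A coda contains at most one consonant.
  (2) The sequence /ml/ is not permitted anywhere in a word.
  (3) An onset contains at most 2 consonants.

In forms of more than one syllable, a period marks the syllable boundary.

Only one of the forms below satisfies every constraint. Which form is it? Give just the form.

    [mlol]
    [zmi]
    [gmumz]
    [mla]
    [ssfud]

[mlol] — violates constraint 2: contains banned sequence /ml/ → not permitted
[zmi] — σ1 onset /zm/ (2C), coda /∅/ ok → permitted
[gmumz] — violates constraint 1: syllable 1 coda /mz/ has 2 consonants (> 1) → not permitted
[mla] — violates constraint 2: contains banned sequence /ml/ → not permitted
[ssfud] — violates constraint 3: syllable 1 onset /ssf/ has 3 consonants (> 2) → not permitted

[zmi]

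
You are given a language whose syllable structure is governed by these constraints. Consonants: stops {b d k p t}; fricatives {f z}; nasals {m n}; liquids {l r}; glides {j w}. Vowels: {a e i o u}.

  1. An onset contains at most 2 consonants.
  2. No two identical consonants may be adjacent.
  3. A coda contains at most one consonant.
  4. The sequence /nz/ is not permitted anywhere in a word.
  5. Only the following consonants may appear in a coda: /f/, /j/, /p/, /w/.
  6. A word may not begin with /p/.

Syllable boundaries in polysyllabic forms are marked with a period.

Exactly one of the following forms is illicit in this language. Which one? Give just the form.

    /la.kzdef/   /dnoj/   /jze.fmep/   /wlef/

/la.kzdef/

/la.kzdef/ — violates constraint 1: syllable 2 onset /kzd/ has 3 consonants (> 2) → illicit
/dnoj/ — σ1 onset /dn/ (2C), coda /j/ ok → licit
/jze.fmep/ — σ1 onset /jz/ (2C), coda /∅/ ok; σ2 onset /fm/ (2C), coda /p/ ok → licit
/wlef/ — σ1 onset /wl/ (2C), coda /f/ ok → licit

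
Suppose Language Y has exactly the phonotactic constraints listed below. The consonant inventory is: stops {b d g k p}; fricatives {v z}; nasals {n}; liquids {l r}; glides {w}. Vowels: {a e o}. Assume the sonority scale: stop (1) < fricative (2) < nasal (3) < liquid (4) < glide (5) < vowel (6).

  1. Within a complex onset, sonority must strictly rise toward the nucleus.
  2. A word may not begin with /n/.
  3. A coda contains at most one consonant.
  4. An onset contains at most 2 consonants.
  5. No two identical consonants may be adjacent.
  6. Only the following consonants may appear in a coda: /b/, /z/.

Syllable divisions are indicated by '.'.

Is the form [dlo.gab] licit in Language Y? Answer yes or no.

yes

[dlo.gab] — σ1 onset /dl/ (1→4 rises), coda /∅/ ok; σ2 onset /g/, coda /b/ ok → licit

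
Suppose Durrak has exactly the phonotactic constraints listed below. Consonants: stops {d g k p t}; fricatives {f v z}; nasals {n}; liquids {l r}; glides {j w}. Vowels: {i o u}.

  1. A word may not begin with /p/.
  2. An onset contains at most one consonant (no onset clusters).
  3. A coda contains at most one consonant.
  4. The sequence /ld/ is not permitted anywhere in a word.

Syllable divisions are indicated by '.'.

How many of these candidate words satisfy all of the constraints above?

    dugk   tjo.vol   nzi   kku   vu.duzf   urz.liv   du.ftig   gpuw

dugk — violates constraint 3: syllable 1 coda /gk/ has 2 consonants (> 1) → not permitted
tjo.vol — violates constraint 2: syllable 1 onset /tj/ has 2 consonants (> 1) → not permitted
nzi — violates constraint 2: syllable 1 onset /nz/ has 2 consonants (> 1) → not permitted
kku — violates constraint 2: syllable 1 onset /kk/ has 2 consonants (> 1) → not permitted
vu.duzf — violates constraint 3: syllable 2 coda /zf/ has 2 consonants (> 1) → not permitted
urz.liv — violates constraint 3: syllable 1 coda /rz/ has 2 consonants (> 1) → not permitted
du.ftig — violates constraint 2: syllable 2 onset /ft/ has 2 consonants (> 1) → not permitted
gpuw — violates constraint 2: syllable 1 onset /gp/ has 2 consonants (> 1) → not permitted
No form is permitted → 0.

0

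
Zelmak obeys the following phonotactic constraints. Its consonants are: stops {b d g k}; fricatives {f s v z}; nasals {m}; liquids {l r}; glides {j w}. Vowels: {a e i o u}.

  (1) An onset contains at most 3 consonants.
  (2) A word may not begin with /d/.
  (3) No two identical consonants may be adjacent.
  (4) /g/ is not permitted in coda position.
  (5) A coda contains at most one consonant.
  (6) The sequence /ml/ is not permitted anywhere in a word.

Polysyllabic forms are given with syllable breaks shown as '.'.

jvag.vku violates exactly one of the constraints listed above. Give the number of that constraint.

4

jvag.vku: syllable 1 coda contains /g/.
This is a violation of constraint 4: "/g/ is not permitted in coda position."
The remaining constraints (1, 2, 3, 5, 6) are satisfied.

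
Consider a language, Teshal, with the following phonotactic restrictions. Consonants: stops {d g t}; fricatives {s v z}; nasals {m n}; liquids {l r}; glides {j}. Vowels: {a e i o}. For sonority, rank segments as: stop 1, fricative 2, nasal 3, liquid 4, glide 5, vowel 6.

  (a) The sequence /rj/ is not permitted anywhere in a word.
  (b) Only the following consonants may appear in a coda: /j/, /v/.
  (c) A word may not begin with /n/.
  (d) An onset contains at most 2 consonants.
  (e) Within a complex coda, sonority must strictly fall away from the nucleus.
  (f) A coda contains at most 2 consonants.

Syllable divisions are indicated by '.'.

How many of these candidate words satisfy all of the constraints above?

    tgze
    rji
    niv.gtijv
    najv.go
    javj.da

tgze — violates constraint (d): syllable 1 onset /tgz/ has 3 consonants (> 2) → phonotactically illegal
rji — violates constraint (a): contains banned sequence /rj/ → phonotactically illegal
niv.gtijv — violates constraint (c): word begins with /n/ → phonotactically illegal
najv.go — violates constraint (c): word begins with /n/ → phonotactically illegal
javj.da — violates constraint (e): syllable 1 coda /vj/: /v/ (fricative, 2) → /j/ (glide, 5) does not fall → phonotactically illegal
No form is phonotactically legal → 0.

0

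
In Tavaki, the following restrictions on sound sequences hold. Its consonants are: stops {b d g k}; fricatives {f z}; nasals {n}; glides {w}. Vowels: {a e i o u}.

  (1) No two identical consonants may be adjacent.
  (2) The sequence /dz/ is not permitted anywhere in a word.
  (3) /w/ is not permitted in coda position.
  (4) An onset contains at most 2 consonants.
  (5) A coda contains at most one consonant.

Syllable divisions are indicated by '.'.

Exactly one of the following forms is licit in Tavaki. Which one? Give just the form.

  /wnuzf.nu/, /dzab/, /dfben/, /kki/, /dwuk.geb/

/wnuzf.nu/ — violates constraint 5: syllable 1 coda /zf/ has 2 consonants (> 1) → illicit
/dzab/ — violates constraint 2: contains banned sequence /dz/ → illicit
/dfben/ — violates constraint 4: syllable 1 onset /dfb/ has 3 consonants (> 2) → illicit
/kki/ — violates constraint 1: adjacent identical consonants /kk/ → illicit
/dwuk.geb/ — σ1 onset /dw/ (2C), coda /k/ ok; σ2 onset /g/, coda /b/ ok → licit

/dwuk.geb/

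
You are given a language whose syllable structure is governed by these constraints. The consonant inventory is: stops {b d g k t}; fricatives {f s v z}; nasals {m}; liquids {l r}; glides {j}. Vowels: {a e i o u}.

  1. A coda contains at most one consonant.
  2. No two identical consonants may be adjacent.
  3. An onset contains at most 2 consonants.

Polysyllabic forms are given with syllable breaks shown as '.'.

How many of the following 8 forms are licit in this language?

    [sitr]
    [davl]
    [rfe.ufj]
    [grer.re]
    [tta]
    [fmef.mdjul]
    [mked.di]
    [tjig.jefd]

[sitr] — violates constraint 1: syllable 1 coda /tr/ has 2 consonants (> 1) → illicit
[davl] — violates constraint 1: syllable 1 coda /vl/ has 2 consonants (> 1) → illicit
[rfe.ufj] — violates constraint 1: syllable 2 coda /fj/ has 2 consonants (> 1) → illicit
[grer.re] — violates constraint 2: adjacent identical consonants /rr/ → illicit
[tta] — violates constraint 2: adjacent identical consonants /tt/ → illicit
[fmef.mdjul] — violates constraint 3: syllable 2 onset /mdj/ has 3 consonants (> 2) → illicit
[mked.di] — violates constraint 2: adjacent identical consonants /dd/ → illicit
[tjig.jefd] — violates constraint 1: syllable 2 coda /fd/ has 2 consonants (> 1) → illicit
No form is licit → 0.

0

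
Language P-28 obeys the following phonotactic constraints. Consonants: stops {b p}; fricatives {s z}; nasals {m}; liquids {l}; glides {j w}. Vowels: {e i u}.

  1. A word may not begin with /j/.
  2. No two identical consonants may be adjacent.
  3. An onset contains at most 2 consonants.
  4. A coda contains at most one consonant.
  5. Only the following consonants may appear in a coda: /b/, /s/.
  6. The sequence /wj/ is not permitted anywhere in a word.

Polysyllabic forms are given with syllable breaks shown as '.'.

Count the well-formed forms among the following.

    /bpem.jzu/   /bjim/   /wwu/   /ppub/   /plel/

/bpem.jzu/ — violates constraint 5: syllable 1 coda contains /m/, which is not a licensed coda consonant → ill-formed
/bjim/ — violates constraint 5: syllable 1 coda contains /m/, which is not a licensed coda consonant → ill-formed
/wwu/ — violates constraint 2: adjacent identical consonants /ww/ → ill-formed
/ppub/ — violates constraint 2: adjacent identical consonants /pp/ → ill-formed
/plel/ — violates constraint 5: syllable 1 coda contains /l/, which is not a licensed coda consonant → ill-formed
No form is well-formed → 0.

0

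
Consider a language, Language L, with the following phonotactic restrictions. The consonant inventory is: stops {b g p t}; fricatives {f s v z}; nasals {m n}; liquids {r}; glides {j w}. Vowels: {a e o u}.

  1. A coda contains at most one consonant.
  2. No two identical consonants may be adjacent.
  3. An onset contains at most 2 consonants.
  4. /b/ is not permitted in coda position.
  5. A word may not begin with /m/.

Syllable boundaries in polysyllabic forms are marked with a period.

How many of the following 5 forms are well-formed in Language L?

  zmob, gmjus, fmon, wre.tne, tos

zmob — violates constraint 4: syllable 1 coda contains /b/ → ill-formed
gmjus — violates constraint 3: syllable 1 onset /gmj/ has 3 consonants (> 2) → ill-formed
fmon — σ1 onset /fm/ (2C), coda /n/ ok → well-formed
wre.tne — σ1 onset /wr/ (2C), coda /∅/ ok; σ2 onset /tn/ (2C), coda /∅/ ok → well-formed
tos — σ1 onset /t/, coda /s/ ok → well-formed
Well-formed: fmon, wre.tne, tos → 3.

3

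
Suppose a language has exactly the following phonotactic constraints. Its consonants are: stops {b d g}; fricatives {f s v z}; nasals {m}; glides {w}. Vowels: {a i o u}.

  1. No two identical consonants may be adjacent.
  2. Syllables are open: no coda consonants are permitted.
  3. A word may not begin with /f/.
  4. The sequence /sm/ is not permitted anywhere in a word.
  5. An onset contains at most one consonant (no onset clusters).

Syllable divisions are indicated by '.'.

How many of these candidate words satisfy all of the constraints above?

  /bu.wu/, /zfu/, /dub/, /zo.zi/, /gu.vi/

/bu.wu/ — σ1 onset /b/, coda /∅/ ok; σ2 onset /w/, coda /∅/ ok → well-formed
/zfu/ — violates constraint 5: syllable 1 onset /zf/ has 2 consonants (> 1) → ill-formed
/dub/ — violates constraint 2: syllable 1 coda /b/ has 1 consonant (> 0) → ill-formed
/zo.zi/ — σ1 onset /z/, coda /∅/ ok; σ2 onset /z/, coda /∅/ ok → well-formed
/gu.vi/ — σ1 onset /g/, coda /∅/ ok; σ2 onset /v/, coda /∅/ ok → well-formed
Well-formed: /bu.wu/, /zo.zi/, /gu.vi/ → 3.

3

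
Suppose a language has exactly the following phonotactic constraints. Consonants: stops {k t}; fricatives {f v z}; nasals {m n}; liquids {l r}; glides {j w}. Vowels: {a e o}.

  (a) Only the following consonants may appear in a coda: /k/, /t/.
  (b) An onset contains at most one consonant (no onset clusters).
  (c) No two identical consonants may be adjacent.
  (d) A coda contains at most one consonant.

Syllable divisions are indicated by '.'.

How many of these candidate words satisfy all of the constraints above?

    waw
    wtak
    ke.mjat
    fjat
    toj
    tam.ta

waw — violates constraint (a): syllable 1 coda contains /w/, which is not a licensed coda consonant → illicit
wtak — violates constraint (b): syllable 1 onset /wt/ has 2 consonants (> 1) → illicit
ke.mjat — violates constraint (b): syllable 2 onset /mj/ has 2 consonants (> 1) → illicit
fjat — violates constraint (b): syllable 1 onset /fj/ has 2 consonants (> 1) → illicit
toj — violates constraint (a): syllable 1 coda contains /j/, which is not a licensed coda consonant → illicit
tam.ta — violates constraint (a): syllable 1 coda contains /m/, which is not a licensed coda consonant → illicit
No form is licit → 0.

0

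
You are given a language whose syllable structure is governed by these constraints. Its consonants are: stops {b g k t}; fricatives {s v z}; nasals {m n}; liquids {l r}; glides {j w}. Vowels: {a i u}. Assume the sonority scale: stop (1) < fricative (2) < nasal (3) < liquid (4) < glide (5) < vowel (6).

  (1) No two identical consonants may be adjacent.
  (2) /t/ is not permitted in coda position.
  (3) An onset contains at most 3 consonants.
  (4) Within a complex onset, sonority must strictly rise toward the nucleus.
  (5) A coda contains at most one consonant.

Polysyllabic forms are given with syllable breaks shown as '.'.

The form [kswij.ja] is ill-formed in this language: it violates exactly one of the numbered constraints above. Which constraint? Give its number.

1

[kswij.ja]: adjacent identical consonants /jj/.
This is a violation of constraint 1: "No two identical consonants may be adjacent."
The remaining constraints (2, 3, 4, 5) are satisfied.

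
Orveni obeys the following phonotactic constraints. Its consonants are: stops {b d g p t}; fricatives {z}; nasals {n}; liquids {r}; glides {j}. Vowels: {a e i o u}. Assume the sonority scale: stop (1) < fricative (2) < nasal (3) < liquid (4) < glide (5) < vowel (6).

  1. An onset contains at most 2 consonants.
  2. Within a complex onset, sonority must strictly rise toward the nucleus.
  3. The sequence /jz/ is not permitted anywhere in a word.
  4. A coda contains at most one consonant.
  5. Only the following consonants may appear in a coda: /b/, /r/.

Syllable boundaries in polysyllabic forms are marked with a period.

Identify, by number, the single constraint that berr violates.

berr: syllable 1 coda /rr/ has 2 consonants (> 1).
This is a violation of constraint 4: "A coda contains at most one consonant."
The remaining constraints (1, 2, 3, 5) are satisfied.

4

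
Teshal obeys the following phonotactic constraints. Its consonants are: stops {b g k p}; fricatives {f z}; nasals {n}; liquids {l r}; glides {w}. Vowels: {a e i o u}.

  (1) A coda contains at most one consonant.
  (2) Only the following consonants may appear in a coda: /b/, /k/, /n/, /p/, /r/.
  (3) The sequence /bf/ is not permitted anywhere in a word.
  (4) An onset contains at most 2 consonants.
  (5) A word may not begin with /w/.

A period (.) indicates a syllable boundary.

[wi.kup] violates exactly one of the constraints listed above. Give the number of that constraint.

5

[wi.kup]: word begins with /w/.
This is a violation of constraint 5: "A word may not begin with /w/."
The remaining constraints (1, 2, 3, 4) are satisfied.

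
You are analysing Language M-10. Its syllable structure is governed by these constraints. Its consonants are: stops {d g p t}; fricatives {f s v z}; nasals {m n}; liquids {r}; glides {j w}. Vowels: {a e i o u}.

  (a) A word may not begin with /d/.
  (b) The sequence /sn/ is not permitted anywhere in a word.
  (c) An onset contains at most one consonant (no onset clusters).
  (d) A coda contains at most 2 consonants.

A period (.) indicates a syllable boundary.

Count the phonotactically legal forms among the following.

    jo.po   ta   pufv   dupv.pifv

jo.po — σ1 onset /j/, coda /∅/ ok; σ2 onset /p/, coda /∅/ ok → phonotactically legal
ta — σ1 onset /t/, coda /∅/ ok → phonotactically legal
pufv — σ1 onset /p/, coda /fv/ (2C) ok → phonotactically legal
dupv.pifv — violates constraint (a): word begins with /d/ → phonotactically illegal
Phonotactically legal: jo.po, ta, pufv → 3.

3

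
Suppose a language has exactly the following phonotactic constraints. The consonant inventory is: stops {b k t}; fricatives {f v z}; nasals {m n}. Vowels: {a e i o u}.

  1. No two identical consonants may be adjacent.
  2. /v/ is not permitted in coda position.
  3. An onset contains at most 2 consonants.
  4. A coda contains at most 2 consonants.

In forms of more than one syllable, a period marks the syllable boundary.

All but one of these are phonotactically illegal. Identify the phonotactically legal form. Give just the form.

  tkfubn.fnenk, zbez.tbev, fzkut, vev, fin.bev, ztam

ztam

tkfubn.fnenk — violates constraint 3: syllable 1 onset /tkf/ has 3 consonants (> 2) → phonotactically illegal
zbez.tbev — violates constraint 2: syllable 2 coda contains /v/ → phonotactically illegal
fzkut — violates constraint 3: syllable 1 onset /fzk/ has 3 consonants (> 2) → phonotactically illegal
vev — violates constraint 2: syllable 1 coda contains /v/ → phonotactically illegal
fin.bev — violates constraint 2: syllable 2 coda contains /v/ → phonotactically illegal
ztam — σ1 onset /zt/ (2C), coda /m/ ok → phonotactically legal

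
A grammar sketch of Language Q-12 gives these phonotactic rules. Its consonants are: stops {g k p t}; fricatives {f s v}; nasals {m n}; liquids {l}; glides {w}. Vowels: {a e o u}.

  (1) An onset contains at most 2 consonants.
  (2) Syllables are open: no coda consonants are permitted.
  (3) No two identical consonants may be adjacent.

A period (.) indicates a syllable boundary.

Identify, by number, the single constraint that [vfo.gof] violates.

2

[vfo.gof]: syllable 2 coda /f/ has 1 consonant (> 0).
This is a violation of constraint 2: "Syllables are open: no coda consonants are permitted."
The remaining constraints (1, 3) are satisfied.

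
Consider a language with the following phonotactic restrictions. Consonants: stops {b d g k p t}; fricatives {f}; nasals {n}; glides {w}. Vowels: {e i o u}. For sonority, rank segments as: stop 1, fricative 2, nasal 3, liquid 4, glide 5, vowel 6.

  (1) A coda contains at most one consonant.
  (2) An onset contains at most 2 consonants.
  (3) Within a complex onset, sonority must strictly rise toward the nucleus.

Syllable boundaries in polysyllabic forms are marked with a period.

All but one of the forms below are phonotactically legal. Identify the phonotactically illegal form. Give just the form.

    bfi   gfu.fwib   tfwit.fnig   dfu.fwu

tfwit.fnig

bfi — σ1 onset /bf/ (1→2 rises), coda /∅/ ok → phonotactically legal
gfu.fwib — σ1 onset /gf/ (1→2 rises), coda /∅/ ok; σ2 onset /fw/ (2→5 rises), coda /b/ ok → phonotactically legal
tfwit.fnig — violates constraint 2: syllable 1 onset /tfw/ has 3 consonants (> 2) → phonotactically illegal
dfu.fwu — σ1 onset /df/ (1→2 rises), coda /∅/ ok; σ2 onset /fw/ (2→5 rises), coda /∅/ ok → phonotactically legal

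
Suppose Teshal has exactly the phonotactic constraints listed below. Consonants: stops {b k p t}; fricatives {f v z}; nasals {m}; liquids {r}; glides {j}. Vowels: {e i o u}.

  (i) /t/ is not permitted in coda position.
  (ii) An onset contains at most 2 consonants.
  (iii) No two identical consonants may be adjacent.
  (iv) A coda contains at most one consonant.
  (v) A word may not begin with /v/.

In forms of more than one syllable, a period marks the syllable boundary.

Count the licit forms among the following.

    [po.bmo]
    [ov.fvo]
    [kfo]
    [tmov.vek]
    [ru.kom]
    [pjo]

[po.bmo] — σ1 onset /p/, coda /∅/ ok; σ2 onset /bm/ (2C), coda /∅/ ok → licit
[ov.fvo] — σ1 onset /∅/, coda /v/ ok; σ2 onset /fv/ (2C), coda /∅/ ok → licit
[kfo] — σ1 onset /kf/ (2C), coda /∅/ ok → licit
[tmov.vek] — violates constraint (iii): adjacent identical consonants /vv/ → illicit
[ru.kom] — σ1 onset /r/, coda /∅/ ok; σ2 onset /k/, coda /m/ ok → licit
[pjo] — σ1 onset /pj/ (2C), coda /∅/ ok → licit
Licit: [po.bmo], [ov.fvo], [kfo], [ru.kom], [pjo] → 5.

5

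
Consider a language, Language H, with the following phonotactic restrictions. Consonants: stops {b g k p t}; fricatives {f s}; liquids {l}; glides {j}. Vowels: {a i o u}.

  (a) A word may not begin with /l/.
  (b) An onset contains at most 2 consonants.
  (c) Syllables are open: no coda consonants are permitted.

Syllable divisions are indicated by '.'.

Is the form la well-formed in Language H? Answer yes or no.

la — violates constraint (a): word begins with /l/ → ill-formed

no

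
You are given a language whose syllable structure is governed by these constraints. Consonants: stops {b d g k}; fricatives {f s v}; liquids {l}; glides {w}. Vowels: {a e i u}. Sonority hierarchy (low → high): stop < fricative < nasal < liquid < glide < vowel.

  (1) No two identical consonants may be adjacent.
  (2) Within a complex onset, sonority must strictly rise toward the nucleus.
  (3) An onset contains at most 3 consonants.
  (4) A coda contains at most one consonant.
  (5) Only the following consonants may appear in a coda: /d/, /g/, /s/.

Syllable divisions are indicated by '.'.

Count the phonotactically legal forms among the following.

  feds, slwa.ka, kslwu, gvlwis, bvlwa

feds — violates constraint 4: syllable 1 coda /ds/ has 2 consonants (> 1) → phonotactically illegal
slwa.ka — σ1 onset /slw/ (2→4→5 rises), coda /∅/ ok; σ2 onset /k/, coda /∅/ ok → phonotactically legal
kslwu — violates constraint 3: syllable 1 onset /kslw/ has 4 consonants (> 3) → phonotactically illegal
gvlwis — violates constraint 3: syllable 1 onset /gvlw/ has 4 consonants (> 3) → phonotactically illegal
bvlwa — violates constraint 3: syllable 1 onset /bvlw/ has 4 consonants (> 3) → phonotactically illegal
Phonotactically legal: slwa.ka → 1.

1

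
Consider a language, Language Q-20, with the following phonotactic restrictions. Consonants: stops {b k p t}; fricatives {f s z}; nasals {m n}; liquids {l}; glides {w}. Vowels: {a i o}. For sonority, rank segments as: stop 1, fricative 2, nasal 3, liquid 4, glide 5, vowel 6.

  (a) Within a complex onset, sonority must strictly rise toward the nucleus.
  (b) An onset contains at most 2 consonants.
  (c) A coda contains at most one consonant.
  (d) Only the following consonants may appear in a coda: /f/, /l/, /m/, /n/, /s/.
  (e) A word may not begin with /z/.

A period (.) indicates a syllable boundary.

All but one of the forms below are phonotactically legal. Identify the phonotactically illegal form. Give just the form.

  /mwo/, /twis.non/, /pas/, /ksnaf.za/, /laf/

/mwo/ — σ1 onset /mw/ (3→5 rises), coda /∅/ ok → phonotactically legal
/twis.non/ — σ1 onset /tw/ (1→5 rises), coda /s/ ok; σ2 onset /n/, coda /n/ ok → phonotactically legal
/pas/ — σ1 onset /p/, coda /s/ ok → phonotactically legal
/ksnaf.za/ — violates constraint (b): syllable 1 onset /ksn/ has 3 consonants (> 2) → phonotactically illegal
/laf/ — σ1 onset /l/, coda /f/ ok → phonotactically legal

/ksnaf.za/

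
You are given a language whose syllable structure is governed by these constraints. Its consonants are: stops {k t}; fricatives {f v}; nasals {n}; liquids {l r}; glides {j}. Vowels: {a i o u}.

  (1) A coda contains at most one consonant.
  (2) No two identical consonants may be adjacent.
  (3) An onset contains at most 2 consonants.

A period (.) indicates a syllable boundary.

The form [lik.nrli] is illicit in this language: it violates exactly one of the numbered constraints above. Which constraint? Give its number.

[lik.nrli]: syllable 2 onset /nrl/ has 3 consonants (> 2).
This is a violation of constraint 3: "An onset contains at most 2 consonants."
The remaining constraints (1, 2) are satisfied.

3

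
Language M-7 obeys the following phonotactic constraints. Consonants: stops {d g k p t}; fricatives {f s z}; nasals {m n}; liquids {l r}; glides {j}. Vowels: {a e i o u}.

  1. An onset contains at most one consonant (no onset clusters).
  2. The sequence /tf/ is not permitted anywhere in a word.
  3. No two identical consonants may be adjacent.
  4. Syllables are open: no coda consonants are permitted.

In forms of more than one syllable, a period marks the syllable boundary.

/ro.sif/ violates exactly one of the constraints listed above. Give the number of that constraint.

/ro.sif/: syllable 2 coda /f/ has 1 consonant (> 0).
This is a violation of constraint 4: "Syllables are open: no coda consonants are permitted."
The remaining constraints (1, 2, 3) are satisfied.

4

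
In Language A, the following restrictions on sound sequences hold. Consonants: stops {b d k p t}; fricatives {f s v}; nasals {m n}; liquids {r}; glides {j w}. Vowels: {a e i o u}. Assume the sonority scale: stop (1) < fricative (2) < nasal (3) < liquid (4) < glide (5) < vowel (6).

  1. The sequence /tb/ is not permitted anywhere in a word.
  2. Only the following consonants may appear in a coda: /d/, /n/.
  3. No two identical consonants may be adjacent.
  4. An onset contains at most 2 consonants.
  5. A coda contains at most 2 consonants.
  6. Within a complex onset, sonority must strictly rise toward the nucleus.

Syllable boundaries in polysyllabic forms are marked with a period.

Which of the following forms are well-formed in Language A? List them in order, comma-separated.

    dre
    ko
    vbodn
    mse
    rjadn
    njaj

dre, ko, rjadn

dre — σ1 onset /dr/ (1→4 rises), coda /∅/ ok → well-formed
ko — σ1 onset /k/, coda /∅/ ok → well-formed
vbodn — violates constraint 6: syllable 1 onset /vb/: /v/ (fricative, 2) → /b/ (stop, 1) does not rise → ill-formed
mse — violates constraint 6: syllable 1 onset /ms/: /m/ (nasal, 3) → /s/ (fricative, 2) does not rise → ill-formed
rjadn — σ1 onset /rj/ (4→5 rises), coda /dn/ (2C) ok → well-formed
njaj — violates constraint 2: syllable 1 coda contains /j/, which is not a licensed coda consonant → ill-formed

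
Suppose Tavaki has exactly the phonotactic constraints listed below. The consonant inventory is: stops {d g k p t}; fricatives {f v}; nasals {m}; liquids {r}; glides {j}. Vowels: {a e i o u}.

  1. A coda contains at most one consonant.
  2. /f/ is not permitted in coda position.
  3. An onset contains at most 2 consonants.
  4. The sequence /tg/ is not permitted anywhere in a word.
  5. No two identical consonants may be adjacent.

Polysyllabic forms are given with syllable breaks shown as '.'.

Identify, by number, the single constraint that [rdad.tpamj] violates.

[rdad.tpamj]: syllable 2 coda /mj/ has 2 consonants (> 1).
This is a violation of constraint 1: "A coda contains at most one consonant."
The remaining constraints (2, 3, 4, 5) are satisfied.

1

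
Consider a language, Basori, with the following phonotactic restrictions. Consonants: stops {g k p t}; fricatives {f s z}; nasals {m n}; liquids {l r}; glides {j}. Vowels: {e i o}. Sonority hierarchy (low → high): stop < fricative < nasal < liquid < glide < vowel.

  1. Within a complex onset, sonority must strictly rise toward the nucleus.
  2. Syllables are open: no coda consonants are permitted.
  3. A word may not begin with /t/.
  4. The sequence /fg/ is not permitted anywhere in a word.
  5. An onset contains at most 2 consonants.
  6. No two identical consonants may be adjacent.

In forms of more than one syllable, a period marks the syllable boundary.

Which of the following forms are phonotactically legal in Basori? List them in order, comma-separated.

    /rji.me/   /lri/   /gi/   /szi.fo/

/rji.me/ — σ1 onset /rj/ (4→5 rises), coda /∅/ ok; σ2 onset /m/, coda /∅/ ok → phonotactically legal
/lri/ — violates constraint 1: syllable 1 onset /lr/: /l/ (liquid, 4) → /r/ (liquid, 4) does not rise → phonotactically illegal
/gi/ — σ1 onset /g/, coda /∅/ ok → phonotactically legal
/szi.fo/ — violates constraint 1: syllable 1 onset /sz/: /s/ (fricative, 2) → /z/ (fricative, 2) does not rise → phonotactically illegal

/rji.me/, /gi/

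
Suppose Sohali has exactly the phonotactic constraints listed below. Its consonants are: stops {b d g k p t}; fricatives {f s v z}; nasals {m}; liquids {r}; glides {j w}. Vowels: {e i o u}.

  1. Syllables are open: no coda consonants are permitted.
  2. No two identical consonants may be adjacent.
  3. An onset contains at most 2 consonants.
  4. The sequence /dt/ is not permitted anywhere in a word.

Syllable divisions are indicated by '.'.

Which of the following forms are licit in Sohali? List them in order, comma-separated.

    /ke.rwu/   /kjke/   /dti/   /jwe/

/ke.rwu/, /jwe/

/ke.rwu/ — σ1 onset /k/, coda /∅/ ok; σ2 onset /rw/ (2C), coda /∅/ ok → licit
/kjke/ — violates constraint 3: syllable 1 onset /kjk/ has 3 consonants (> 2) → illicit
/dti/ — violates constraint 4: contains banned sequence /dt/ → illicit
/jwe/ — σ1 onset /jw/ (2C), coda /∅/ ok → licit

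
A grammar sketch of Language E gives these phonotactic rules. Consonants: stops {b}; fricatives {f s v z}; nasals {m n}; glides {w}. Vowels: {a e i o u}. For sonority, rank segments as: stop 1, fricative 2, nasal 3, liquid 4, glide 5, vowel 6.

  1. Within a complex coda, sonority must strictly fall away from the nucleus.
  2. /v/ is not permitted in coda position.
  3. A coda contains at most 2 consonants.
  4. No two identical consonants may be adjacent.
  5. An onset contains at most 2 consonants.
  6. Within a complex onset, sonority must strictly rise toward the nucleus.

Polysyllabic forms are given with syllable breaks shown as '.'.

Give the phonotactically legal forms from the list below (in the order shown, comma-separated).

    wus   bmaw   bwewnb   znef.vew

wus — σ1 onset /w/, coda /s/ ok → phonotactically legal
bmaw — σ1 onset /bm/ (1→3 rises), coda /w/ ok → phonotactically legal
bwewnb — violates constraint 3: syllable 1 coda /wnb/ has 3 consonants (> 2) → phonotactically illegal
znef.vew — σ1 onset /zn/ (2→3 rises), coda /f/ ok; σ2 onset /v/, coda /w/ ok → phonotactically legal

wus, bmaw, znef.vew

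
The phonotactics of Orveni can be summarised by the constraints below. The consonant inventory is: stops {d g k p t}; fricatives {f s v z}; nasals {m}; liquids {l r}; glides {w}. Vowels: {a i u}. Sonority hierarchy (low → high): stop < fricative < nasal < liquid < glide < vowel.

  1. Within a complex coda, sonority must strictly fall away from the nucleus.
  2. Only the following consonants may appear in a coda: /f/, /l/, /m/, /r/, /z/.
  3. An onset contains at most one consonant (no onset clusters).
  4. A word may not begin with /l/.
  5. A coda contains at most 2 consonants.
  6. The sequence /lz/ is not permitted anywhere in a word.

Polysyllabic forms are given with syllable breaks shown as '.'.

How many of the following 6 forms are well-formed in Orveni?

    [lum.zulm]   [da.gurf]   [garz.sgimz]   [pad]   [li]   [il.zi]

1

[lum.zulm] — violates constraint 4: word begins with /l/ → ill-formed
[da.gurf] — σ1 onset /d/, coda /∅/ ok; σ2 onset /g/, coda /rf/ (4→2 falls) ok → well-formed
[garz.sgimz] — violates constraint 3: syllable 2 onset /sg/ has 2 consonants (> 1) → ill-formed
[pad] — violates constraint 2: syllable 1 coda contains /d/, which is not a licensed coda consonant → ill-formed
[li] — violates constraint 4: word begins with /l/ → ill-formed
[il.zi] — violates constraint 6: contains banned sequence /lz/ → ill-formed
Well-formed: [da.gurf] → 1.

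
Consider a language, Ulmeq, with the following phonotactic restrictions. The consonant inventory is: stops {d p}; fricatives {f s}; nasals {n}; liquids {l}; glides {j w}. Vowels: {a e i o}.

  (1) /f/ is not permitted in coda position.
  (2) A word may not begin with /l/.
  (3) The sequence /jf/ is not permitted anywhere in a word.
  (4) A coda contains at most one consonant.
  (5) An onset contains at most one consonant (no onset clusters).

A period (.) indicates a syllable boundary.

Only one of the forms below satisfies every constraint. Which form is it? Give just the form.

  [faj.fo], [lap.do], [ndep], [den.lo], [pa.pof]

[den.lo]

[faj.fo] — violates constraint 3: contains banned sequence /jf/ → illicit
[lap.do] — violates constraint 2: word begins with /l/ → illicit
[ndep] — violates constraint 5: syllable 1 onset /nd/ has 2 consonants (> 1) → illicit
[den.lo] — σ1 onset /d/, coda /n/ ok; σ2 onset /l/, coda /∅/ ok → licit
[pa.pof] — violates constraint 1: syllable 2 coda contains /f/ → illicit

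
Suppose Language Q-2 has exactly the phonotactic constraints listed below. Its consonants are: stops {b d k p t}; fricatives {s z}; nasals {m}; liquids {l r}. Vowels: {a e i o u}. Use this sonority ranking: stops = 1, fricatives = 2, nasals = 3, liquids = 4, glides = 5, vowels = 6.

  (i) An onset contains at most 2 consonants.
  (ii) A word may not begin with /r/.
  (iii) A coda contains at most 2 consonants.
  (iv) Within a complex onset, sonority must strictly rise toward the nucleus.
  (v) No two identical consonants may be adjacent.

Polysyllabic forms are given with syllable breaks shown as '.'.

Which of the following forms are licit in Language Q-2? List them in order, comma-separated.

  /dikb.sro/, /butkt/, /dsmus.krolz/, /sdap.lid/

/dikb.sro/

/dikb.sro/ — σ1 onset /d/, coda /kb/ (2C) ok; σ2 onset /sr/ (2→4 rises), coda /∅/ ok → licit
/butkt/ — violates constraint (iii): syllable 1 coda /tkt/ has 3 consonants (> 2) → illicit
/dsmus.krolz/ — violates constraint (i): syllable 1 onset /dsm/ has 3 consonants (> 2) → illicit
/sdap.lid/ — violates constraint (iv): syllable 1 onset /sd/: /s/ (fricative, 2) → /d/ (stop, 1) does not rise → illicit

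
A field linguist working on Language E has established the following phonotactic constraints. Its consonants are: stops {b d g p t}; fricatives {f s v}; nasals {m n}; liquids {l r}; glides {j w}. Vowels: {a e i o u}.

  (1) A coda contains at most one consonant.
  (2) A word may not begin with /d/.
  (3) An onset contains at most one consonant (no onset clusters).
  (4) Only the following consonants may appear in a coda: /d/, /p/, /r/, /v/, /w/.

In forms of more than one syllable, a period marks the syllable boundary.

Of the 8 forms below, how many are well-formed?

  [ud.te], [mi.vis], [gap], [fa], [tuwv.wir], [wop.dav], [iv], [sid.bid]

[ud.te] — σ1 onset /∅/, coda /d/ ok; σ2 onset /t/, coda /∅/ ok → well-formed
[mi.vis] — violates constraint 4: syllable 2 coda contains /s/, which is not a licensed coda consonant → ill-formed
[gap] — σ1 onset /g/, coda /p/ ok → well-formed
[fa] — σ1 onset /f/, coda /∅/ ok → well-formed
[tuwv.wir] — violates constraint 1: syllable 1 coda /wv/ has 2 consonants (> 1) → ill-formed
[wop.dav] — σ1 onset /w/, coda /p/ ok; σ2 onset /d/, coda /v/ ok → well-formed
[iv] — σ1 onset /∅/, coda /v/ ok → well-formed
[sid.bid] — σ1 onset /s/, coda /d/ ok; σ2 onset /b/, coda /d/ ok → well-formed
Well-formed: [ud.te], [gap], [fa], [wop.dav], [iv], [sid.bid] → 6.

6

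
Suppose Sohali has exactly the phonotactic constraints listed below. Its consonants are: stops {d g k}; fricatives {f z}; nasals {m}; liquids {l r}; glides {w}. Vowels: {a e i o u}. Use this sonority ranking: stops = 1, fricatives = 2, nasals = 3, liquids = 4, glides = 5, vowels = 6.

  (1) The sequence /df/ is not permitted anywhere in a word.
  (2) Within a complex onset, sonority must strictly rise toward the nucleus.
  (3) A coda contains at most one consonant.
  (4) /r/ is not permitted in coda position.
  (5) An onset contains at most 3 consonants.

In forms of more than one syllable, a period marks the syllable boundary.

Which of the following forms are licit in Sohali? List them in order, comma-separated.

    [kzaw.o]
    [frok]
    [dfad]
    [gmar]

[kzaw.o] — σ1 onset /kz/ (1→2 rises), coda /w/ ok; σ2 onset /∅/, coda /∅/ ok → licit
[frok] — σ1 onset /fr/ (2→4 rises), coda /k/ ok → licit
[dfad] — violates constraint 1: contains banned sequence /df/ → illicit
[gmar] — violates constraint 4: syllable 1 coda contains /r/ → illicit

[kzaw.o], [frok]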